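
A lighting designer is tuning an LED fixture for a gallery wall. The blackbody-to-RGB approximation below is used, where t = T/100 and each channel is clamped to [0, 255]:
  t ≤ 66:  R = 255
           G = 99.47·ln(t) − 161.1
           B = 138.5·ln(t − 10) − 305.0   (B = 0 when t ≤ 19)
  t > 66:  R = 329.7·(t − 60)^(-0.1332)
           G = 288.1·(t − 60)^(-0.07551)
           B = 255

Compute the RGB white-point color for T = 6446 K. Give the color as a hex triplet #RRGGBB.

t = 6446/100 = 64.46; the t ≤ 66 branch applies.
R = 255 by definition for t ≤ 66.
G = 99.47·ln 64.46 − 161.1 = 99.47·4.1660 − 161.1 = 253.296.
B = 138.5·ln(64.46 − 10) − 305.0 = 138.5·ln 54.46 − 305.0 = 138.5·3.9975 − 305.0 = 248.649.
Rounded: (255, 253, 249).
In hex: #FFFDF9.

#FFFDF9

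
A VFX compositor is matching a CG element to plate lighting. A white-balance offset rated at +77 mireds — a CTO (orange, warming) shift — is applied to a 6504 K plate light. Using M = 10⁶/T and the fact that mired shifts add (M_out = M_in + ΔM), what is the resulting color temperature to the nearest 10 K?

4330 K

M_in = 10⁶/6504 = 153.75 mireds.
M_out = 153.75 + (+77) = 230.75 mireds.
T_out = 10⁶/230.75 = 4333.7 K → 4330 K.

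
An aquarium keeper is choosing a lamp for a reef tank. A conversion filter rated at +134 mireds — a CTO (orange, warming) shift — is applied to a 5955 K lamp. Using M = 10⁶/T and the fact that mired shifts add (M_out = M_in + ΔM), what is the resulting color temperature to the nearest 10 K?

3310 K

M_in = 10⁶/5955 = 167.93 mireds.
M_out = 167.93 + (+134) = 301.93 mireds.
T_out = 10⁶/301.93 = 3312.1 K → 3310 K.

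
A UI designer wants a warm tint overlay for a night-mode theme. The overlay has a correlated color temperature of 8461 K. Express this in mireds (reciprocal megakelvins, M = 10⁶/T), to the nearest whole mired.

M = 10⁶ / 8461 = 118.189 → 118 mireds.

118 mireds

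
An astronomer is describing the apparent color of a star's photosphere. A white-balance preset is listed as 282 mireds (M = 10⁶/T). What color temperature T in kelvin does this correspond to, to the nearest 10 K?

3550 K

T = 10⁶ / 282 = 3546.10 K → 3550 K.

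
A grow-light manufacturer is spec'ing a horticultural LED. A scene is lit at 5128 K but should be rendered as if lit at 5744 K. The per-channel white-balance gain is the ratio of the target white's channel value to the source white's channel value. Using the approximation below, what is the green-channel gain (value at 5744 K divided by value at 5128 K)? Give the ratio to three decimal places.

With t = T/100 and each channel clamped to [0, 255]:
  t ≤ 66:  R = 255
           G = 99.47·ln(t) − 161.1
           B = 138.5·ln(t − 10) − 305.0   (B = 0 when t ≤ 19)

1.049

At 5128 K (t = 51.28):
  G = 99.47·ln 51.28 − 161.1 = 99.47·3.9373 − 161.1 = 230.543.
At 5744 K (t = 57.44):
  G = 99.47·ln 57.44 − 161.1 = 99.47·4.0507 − 161.1 = 241.827.
Gain = 241.827 / 230.543 = 1.0489 → 1.049.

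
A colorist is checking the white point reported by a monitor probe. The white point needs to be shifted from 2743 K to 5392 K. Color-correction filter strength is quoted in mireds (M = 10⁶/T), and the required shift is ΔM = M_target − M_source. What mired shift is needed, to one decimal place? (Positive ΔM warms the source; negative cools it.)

-179.1 mireds

M_source = 10⁶/2743 = 364.564; M_target = 10⁶/5392 = 185.460.
ΔM = 185.460 − 364.564 = -179.104 → -179.1 mireds, a cooling shift.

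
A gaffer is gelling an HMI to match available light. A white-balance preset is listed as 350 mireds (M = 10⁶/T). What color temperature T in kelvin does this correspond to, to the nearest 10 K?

2860 K

T = 10⁶ / 350 = 2857.14 K → 2860 K.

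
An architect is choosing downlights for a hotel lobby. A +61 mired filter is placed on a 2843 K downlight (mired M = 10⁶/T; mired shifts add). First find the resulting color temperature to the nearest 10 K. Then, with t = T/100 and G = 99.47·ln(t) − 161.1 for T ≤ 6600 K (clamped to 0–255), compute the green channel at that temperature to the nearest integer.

156

M_in = 10⁶/2843 = 351.74; M_out = 351.74 + (+61) = 412.74.
T_out = 10⁶/412.74 = 2422.8 K → 2420 K; t = 24.2.
G = 99.47·ln 24.2 − 161.1 = 99.47·3.1864 − 161.1 = 155.846.
Rounded: 156.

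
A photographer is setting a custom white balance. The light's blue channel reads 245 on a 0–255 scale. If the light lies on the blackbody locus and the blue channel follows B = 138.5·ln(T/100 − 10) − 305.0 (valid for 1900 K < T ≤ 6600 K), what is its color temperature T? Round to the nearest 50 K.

6300 K

ln(t − 10) = (245 + 305.0) / 138.5 = 3.9711.
t − 10 = e^3.9711 = 53.044, so t = 63.044.
T = 100·t = 6304 K → 6300 K to the nearest 50 K.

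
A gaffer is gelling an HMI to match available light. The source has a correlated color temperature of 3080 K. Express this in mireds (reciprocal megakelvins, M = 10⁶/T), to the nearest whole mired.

325 mireds

M = 10⁶ / 3080 = 324.675 → 325 mireds.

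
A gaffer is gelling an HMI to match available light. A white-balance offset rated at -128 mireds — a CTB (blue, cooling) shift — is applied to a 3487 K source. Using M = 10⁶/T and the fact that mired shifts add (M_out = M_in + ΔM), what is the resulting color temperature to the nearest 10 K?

6300 K

M_in = 10⁶/3487 = 286.78 mireds.
M_out = 286.78 + (-128) = 158.78 mireds.
T_out = 10⁶/158.78 = 6298.0 K → 6300 K.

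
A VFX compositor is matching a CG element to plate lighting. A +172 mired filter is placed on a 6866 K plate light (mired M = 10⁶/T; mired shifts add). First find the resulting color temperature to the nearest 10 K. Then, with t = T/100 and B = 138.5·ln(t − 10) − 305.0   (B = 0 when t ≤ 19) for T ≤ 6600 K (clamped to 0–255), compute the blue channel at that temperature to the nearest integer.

120

M_in = 10⁶/6866 = 145.65; M_out = 145.65 + (+172) = 317.65.
T_out = 10⁶/317.65 = 3148.2 K → 3150 K; t = 31.5.
B = 138.5·ln(31.5 − 10) − 305.0 = 138.5·ln 21.5 − 305.0 = 138.5·3.0681 − 305.0 = 119.925.
Rounded: 120.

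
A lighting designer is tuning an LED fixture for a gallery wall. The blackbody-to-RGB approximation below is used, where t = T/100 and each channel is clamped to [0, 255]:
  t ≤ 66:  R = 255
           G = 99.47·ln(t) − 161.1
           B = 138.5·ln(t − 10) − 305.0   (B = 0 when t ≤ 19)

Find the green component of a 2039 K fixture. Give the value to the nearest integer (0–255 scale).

t = 2039/100 = 20.39; the t ≤ 66 branch applies.
G = 99.47·ln 20.39 − 161.1 = 99.47·3.0150 − 161.1 = 138.806.
Rounded: 139.

139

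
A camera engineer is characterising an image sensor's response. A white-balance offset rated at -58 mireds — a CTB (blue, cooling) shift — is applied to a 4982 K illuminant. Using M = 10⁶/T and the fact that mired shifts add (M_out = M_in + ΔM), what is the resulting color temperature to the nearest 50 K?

7000 K

M_in = 10⁶/4982 = 200.72 mireds.
M_out = 200.72 + (-58) = 142.72 mireds.
T_out = 10⁶/142.72 = 7006.6 K → 7000 K.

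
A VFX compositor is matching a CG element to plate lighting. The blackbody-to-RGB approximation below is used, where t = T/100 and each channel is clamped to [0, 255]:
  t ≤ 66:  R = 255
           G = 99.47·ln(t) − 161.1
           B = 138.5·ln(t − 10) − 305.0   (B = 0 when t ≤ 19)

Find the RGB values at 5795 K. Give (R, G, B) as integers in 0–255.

(255, 243, 231)

t = 5795/100 = 57.95; the t ≤ 66 branch applies.
R = 255 by definition for t ≤ 66.
G = 99.47·ln 57.95 − 161.1 = 99.47·4.0596 − 161.1 = 242.706.
B = 138.5·ln(57.95 − 10) − 305.0 = 138.5·ln 47.95 − 305.0 = 138.5·3.8702 − 305.0 = 231.017.
Rounded: (255, 243, 231).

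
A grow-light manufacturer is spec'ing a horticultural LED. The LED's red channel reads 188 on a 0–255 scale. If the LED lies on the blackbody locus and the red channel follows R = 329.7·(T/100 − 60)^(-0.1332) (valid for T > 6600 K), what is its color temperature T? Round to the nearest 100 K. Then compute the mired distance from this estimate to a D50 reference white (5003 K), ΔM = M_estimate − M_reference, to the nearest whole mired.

-122 mireds

(t − 60)^(-0.1332) = 188/329.7 = 0.57022.
t − 60 = 0.57022^(1/-0.1332) = 0.57022^(-7.508) = 67.848, so t = 127.848.
T = 100·t = 12785 K → 12800 K to the nearest 100 K.
M_estimate = 10⁶/12800 = 78.12; M_reference = 10⁶/5003 = 199.88.
ΔM = 78.12 − 199.88 = -121.76 → -122 mireds.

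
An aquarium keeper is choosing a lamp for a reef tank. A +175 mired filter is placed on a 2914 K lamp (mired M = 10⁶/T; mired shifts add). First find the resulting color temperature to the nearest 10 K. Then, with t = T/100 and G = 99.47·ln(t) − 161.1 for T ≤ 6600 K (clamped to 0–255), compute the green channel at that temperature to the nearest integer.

M_in = 10⁶/2914 = 343.17; M_out = 343.17 + (+175) = 518.17.
T_out = 10⁶/518.17 = 1929.9 K → 1930 K; t = 19.3.
G = 99.47·ln 19.3 − 161.1 = 99.47·2.9601 − 161.1 = 133.342.
Rounded: 133.

133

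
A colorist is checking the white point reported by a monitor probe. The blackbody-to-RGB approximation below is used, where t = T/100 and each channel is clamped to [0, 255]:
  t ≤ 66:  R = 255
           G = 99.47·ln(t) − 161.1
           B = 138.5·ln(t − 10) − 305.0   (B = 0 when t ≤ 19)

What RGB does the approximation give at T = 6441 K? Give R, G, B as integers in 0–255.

R=255, G=253, B=249

t = 6441/100 = 64.41; the t ≤ 66 branch applies.
R = 255 by definition for t ≤ 66.
G = 99.47·ln 64.41 − 161.1 = 99.47·4.1653 − 161.1 = 253.219.
B = 138.5·ln(64.41 − 10) − 305.0 = 138.5·ln 54.41 − 305.0 = 138.5·3.9965 − 305.0 = 248.522.
Rounded: (255, 253, 249).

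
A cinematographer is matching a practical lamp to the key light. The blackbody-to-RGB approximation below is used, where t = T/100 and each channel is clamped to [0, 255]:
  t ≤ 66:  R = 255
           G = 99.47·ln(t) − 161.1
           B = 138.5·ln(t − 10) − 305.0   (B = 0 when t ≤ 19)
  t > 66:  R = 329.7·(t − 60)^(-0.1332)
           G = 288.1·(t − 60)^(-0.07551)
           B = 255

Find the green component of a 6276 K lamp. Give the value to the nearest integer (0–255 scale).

251

t = 6276/100 = 62.76; the t ≤ 66 branch applies.
G = 99.47·ln 62.76 − 161.1 = 99.47·4.1393 − 161.1 = 250.638.
Rounded: 251.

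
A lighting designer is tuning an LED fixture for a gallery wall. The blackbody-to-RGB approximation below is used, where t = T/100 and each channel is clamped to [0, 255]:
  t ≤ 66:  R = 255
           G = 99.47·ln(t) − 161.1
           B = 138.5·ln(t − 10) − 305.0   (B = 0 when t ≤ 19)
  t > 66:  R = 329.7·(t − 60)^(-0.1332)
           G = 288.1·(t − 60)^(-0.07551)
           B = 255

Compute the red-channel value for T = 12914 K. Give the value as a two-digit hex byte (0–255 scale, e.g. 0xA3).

t = 12914/100 = 129.14; the t > 66 branch applies.
R = 329.7·(129.14 − 60)^(-0.1332) = 329.7·69.14^(-0.1332) = 329.7·0.56878 = 187.528.
Rounded: 188; in hex, 0xBC.

0xBC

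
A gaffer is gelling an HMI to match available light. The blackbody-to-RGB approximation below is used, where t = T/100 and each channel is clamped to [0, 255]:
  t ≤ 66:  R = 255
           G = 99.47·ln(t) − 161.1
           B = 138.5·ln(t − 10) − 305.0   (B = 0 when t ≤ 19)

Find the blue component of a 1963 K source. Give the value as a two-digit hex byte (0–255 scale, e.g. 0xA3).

0x09

t = 1963/100 = 19.63; the t ≤ 66 branch applies.
B = 138.5·ln(19.63 − 10) − 305.0 = 138.5·ln 9.63 − 305.0 = 138.5·2.2649 − 305.0 = 8.686.
Rounded: 9; in hex, 0x09.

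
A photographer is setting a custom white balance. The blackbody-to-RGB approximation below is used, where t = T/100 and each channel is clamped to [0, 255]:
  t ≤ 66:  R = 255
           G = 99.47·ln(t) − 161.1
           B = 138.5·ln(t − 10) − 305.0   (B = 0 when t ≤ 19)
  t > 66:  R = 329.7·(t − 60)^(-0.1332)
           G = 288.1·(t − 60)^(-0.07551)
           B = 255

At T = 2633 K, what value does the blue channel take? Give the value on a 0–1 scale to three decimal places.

0.321

t = 2633/100 = 26.33; the t ≤ 66 branch applies.
B = 138.5·ln(26.33 − 10) − 305.0 = 138.5·ln 16.33 − 305.0 = 138.5·2.7930 − 305.0 = 81.831.
On a 0–1 scale: 81.831/255 = 0.3209 → 0.321.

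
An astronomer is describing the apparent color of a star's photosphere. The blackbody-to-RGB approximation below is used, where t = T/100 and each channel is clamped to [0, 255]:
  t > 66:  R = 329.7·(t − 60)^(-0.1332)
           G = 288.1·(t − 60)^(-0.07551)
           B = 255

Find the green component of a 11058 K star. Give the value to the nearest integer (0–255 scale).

t = 11058/100 = 110.58; the t > 66 branch applies.
G = 288.1·(110.58 − 60)^(-0.07551) = 288.1·50.58^(-0.07551) = 288.1·0.74359 = 214.228.
Rounded: 214.

214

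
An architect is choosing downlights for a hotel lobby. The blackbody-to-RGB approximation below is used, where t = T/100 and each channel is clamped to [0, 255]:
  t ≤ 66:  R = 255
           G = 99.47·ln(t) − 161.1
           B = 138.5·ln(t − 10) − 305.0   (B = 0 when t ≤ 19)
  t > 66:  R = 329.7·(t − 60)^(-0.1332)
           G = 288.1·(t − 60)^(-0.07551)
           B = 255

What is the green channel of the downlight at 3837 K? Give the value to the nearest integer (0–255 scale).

202

t = 3837/100 = 38.37; the t ≤ 66 branch applies.
G = 99.47·ln 38.37 − 161.1 = 99.47·3.6473 − 161.1 = 201.695.
Rounded: 202.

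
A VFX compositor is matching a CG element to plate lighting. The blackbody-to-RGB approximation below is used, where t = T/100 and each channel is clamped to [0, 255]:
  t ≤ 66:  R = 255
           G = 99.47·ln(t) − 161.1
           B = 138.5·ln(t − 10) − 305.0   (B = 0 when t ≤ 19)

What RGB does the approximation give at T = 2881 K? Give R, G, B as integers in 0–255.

t = 2881/100 = 28.81; the t ≤ 66 branch applies.
R = 255 by definition for t ≤ 66.
G = 99.47·ln 28.81 − 161.1 = 99.47·3.3607 − 161.1 = 173.191.
B = 138.5·ln(28.81 − 10) − 305.0 = 138.5·ln 18.81 − 305.0 = 138.5·2.9344 − 305.0 = 101.413.
Rounded: (255, 173, 101).

R=255, G=173, B=101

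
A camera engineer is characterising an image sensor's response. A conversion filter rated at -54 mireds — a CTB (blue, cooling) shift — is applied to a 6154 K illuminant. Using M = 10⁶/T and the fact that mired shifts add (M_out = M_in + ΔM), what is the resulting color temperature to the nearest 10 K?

M_in = 10⁶/6154 = 162.50 mireds.
M_out = 162.50 + (-54) = 108.50 mireds.
T_out = 10⁶/108.50 = 9216.9 K → 9220 K.

9220 K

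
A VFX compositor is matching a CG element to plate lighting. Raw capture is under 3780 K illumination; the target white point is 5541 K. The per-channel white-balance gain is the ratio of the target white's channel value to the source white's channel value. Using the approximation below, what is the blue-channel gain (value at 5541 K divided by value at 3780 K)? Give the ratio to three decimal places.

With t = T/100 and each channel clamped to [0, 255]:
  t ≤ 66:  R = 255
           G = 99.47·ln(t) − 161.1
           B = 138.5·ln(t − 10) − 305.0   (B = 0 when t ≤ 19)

At 3780 K (t = 37.8):
  B = 138.5·ln(37.8 − 10) − 305.0 = 138.5·ln 27.8 − 305.0 = 138.5·3.3250 − 305.0 = 155.517.
At 5541 K (t = 55.41):
  B = 138.5·ln(55.41 − 10) − 305.0 = 138.5·ln 45.41 − 305.0 = 138.5·3.8157 − 305.0 = 223.479.
Gain = 223.479 / 155.517 = 1.4370 → 1.437.

1.437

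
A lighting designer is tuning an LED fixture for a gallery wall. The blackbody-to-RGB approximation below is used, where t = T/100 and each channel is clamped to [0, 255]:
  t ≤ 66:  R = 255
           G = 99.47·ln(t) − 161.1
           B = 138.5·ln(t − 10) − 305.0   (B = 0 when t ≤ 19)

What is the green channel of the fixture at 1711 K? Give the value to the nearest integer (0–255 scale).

121

t = 1711/100 = 17.11; the t ≤ 66 branch applies.
G = 99.47·ln 17.11 − 161.1 = 99.47·2.8397 − 161.1 = 121.361.
Rounded: 121.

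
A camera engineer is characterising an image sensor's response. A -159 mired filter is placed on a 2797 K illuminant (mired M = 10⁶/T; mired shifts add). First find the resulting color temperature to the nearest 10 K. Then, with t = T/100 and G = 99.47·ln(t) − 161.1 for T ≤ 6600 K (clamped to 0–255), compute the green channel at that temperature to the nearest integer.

M_in = 10⁶/2797 = 357.53; M_out = 357.53 + (-159) = 198.53.
T_out = 10⁶/198.53 = 5037.1 K → 5040 K; t = 50.4.
G = 99.47·ln 50.4 − 161.1 = 99.47·3.9200 − 161.1 = 228.822.
Rounded: 229.

229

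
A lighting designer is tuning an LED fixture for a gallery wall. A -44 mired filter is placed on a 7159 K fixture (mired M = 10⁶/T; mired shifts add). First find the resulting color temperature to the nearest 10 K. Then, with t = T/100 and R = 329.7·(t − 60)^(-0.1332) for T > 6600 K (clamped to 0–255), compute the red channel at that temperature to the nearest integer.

199

M_in = 10⁶/7159 = 139.68; M_out = 139.68 + (-44) = 95.68.
T_out = 10⁶/95.68 = 10451.0 K → 10450 K; t = 104.5.
R = 329.7·(104.5 − 60)^(-0.1332) = 329.7·44.5^(-0.1332) = 329.7·0.60317 = 198.865.
Rounded: 199.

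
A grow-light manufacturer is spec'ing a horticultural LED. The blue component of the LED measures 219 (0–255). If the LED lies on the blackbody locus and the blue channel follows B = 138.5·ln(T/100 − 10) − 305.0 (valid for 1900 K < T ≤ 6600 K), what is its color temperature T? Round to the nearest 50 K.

ln(t − 10) = (219 + 305.0) / 138.5 = 3.7834.
t − 10 = e^3.7834 = 43.965, so t = 53.965.
T = 100·t = 5396 K → 5400 K to the nearest 50 K.

5400 K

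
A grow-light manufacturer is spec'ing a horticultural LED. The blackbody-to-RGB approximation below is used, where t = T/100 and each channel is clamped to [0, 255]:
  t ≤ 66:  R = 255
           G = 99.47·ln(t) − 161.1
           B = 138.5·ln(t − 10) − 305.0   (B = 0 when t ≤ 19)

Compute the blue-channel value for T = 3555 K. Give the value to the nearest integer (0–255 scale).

t = 3555/100 = 35.55; the t ≤ 66 branch applies.
B = 138.5·ln(35.55 − 10) − 305.0 = 138.5·ln 25.55 − 305.0 = 138.5·3.2406 − 305.0 = 143.828.
Rounded: 144.

144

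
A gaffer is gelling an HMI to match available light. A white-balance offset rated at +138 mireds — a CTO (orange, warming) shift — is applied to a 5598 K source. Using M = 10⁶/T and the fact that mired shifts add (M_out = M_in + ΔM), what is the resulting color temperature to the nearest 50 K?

3150 K

M_in = 10⁶/5598 = 178.64 mireds.
M_out = 178.64 + (+138) = 316.64 mireds.
T_out = 10⁶/316.64 = 3158.2 K → 3150 K.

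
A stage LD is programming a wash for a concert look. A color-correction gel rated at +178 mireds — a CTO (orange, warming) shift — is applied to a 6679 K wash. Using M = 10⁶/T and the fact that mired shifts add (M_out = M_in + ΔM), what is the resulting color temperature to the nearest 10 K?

3050 K

M_in = 10⁶/6679 = 149.72 mireds.
M_out = 149.72 + (+178) = 327.72 mireds.
T_out = 10⁶/327.72 = 3051.4 K → 3050 K.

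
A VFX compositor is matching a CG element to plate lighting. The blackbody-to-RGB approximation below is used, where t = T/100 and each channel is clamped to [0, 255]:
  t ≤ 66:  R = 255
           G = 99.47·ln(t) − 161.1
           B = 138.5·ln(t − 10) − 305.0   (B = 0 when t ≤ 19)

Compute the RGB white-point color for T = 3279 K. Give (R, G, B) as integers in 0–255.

t = 3279/100 = 32.79; the t ≤ 66 branch applies.
R = 255 by definition for t ≤ 66.
G = 99.47·ln 32.79 − 161.1 = 99.47·3.4901 − 161.1 = 186.063.
B = 138.5·ln(32.79 − 10) − 305.0 = 138.5·ln 22.79 − 305.0 = 138.5·3.1263 − 305.0 = 127.996.
Rounded: (255, 186, 128).

(255, 186, 128)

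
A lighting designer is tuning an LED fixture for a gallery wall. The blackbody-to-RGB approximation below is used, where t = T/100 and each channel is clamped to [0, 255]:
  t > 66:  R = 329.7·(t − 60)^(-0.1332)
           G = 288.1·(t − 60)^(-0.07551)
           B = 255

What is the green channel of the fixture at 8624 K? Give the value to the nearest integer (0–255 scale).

t = 8624/100 = 86.24; the t > 66 branch applies.
G = 288.1·(86.24 − 60)^(-0.07551) = 288.1·26.24^(-0.07551) = 288.1·0.78137 = 225.111.
Rounded: 225.

225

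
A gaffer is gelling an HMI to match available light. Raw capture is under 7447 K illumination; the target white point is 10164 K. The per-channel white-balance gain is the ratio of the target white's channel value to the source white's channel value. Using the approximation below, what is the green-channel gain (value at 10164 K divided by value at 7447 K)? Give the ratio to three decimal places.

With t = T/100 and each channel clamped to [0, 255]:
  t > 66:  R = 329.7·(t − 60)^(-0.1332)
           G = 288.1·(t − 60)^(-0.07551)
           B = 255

At 7447 K (t = 74.47):
  G = 288.1·(74.47 − 60)^(-0.07551) = 288.1·14.47^(-0.07551) = 288.1·0.81728 = 235.460.
At 10164 K (t = 101.64):
  G = 288.1·(101.64 − 60)^(-0.07551) = 288.1·41.64^(-0.07551) = 288.1·0.75459 = 217.397.
Gain = 217.397 / 235.460 = 0.9233 → 0.923.

0.923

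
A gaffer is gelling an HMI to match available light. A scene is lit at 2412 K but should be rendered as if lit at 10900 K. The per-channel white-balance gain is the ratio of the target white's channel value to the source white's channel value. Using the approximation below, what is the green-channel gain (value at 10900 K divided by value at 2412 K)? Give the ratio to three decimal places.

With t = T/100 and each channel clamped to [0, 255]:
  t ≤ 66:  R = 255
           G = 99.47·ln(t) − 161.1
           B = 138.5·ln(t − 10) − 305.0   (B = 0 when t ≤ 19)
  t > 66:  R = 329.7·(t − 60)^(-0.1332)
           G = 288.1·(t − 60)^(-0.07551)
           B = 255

1.381

At 2412 K (t = 24.12):
  G = 99.47·ln 24.12 − 161.1 = 99.47·3.1830 − 161.1 = 155.517.
At 10900 K (t = 109):
  G = 288.1·(109 − 60)^(-0.07551) = 288.1·49^(-0.07551) = 288.1·0.74537 = 214.742.
Gain = 214.742 / 155.517 = 1.3808 → 1.381.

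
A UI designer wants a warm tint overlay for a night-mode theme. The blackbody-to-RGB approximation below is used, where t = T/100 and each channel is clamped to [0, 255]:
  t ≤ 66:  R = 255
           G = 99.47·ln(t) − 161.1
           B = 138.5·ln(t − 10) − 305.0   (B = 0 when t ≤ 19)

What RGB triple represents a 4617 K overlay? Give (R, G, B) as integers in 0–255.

t = 4617/100 = 46.17; the t ≤ 66 branch applies.
R = 255 by definition for t ≤ 66.
G = 99.47·ln 46.17 − 161.1 = 99.47·3.8323 − 161.1 = 220.102.
B = 138.5·ln(46.17 − 10) − 305.0 = 138.5·ln 36.17 − 305.0 = 138.5·3.5882 − 305.0 = 191.970.
Rounded: (255, 220, 192).

(255, 220, 192)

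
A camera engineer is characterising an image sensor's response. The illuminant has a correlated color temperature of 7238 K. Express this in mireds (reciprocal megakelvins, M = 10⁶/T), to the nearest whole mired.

138 mireds

M = 10⁶ / 7238 = 138.160 → 138 mireds.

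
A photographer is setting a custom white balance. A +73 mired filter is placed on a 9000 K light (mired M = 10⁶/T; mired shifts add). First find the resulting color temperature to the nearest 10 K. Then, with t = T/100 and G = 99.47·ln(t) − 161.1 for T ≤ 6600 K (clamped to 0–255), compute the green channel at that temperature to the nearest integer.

236

M_in = 10⁶/9000 = 111.11; M_out = 111.11 + (+73) = 184.11.
T_out = 10⁶/184.11 = 5431.5 K → 5430 K; t = 54.3.
G = 99.47·ln 54.3 − 161.1 = 99.47·3.9945 − 161.1 = 236.235.
Rounded: 236.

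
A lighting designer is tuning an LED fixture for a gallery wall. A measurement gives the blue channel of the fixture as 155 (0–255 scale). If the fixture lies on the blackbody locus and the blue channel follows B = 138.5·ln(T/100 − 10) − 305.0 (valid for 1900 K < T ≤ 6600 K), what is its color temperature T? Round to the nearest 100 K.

ln(t − 10) = (155 + 305.0) / 138.5 = 3.3213.
t − 10 = e^3.3213 = 27.696, so t = 37.696.
T = 100·t = 3770 K → 3800 K to the nearest 100 K.

3800 K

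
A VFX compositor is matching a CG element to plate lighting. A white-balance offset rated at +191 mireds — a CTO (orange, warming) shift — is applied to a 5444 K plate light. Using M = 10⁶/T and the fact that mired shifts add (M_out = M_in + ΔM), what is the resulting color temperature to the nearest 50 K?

2650 K

M_in = 10⁶/5444 = 183.69 mireds.
M_out = 183.69 + (+191) = 374.69 mireds.
T_out = 10⁶/374.69 = 2668.9 K → 2650 K.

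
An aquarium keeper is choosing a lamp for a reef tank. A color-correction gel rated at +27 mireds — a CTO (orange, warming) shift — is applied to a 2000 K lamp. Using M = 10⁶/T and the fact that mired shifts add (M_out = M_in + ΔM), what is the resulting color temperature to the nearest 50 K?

1900 K

M_in = 10⁶/2000 = 500.00 mireds.
M_out = 500.00 + (+27) = 527.00 mireds.
T_out = 10⁶/527.00 = 1897.5 K → 1900 K.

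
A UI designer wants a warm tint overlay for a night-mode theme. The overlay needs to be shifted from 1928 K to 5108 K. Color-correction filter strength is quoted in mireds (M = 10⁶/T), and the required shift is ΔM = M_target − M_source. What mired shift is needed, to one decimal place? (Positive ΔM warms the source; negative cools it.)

M_source = 10⁶/1928 = 518.672; M_target = 10⁶/5108 = 195.771.
ΔM = 195.771 − 518.672 = -322.901 → -322.9 mireds, a cooling shift.

-322.9 mireds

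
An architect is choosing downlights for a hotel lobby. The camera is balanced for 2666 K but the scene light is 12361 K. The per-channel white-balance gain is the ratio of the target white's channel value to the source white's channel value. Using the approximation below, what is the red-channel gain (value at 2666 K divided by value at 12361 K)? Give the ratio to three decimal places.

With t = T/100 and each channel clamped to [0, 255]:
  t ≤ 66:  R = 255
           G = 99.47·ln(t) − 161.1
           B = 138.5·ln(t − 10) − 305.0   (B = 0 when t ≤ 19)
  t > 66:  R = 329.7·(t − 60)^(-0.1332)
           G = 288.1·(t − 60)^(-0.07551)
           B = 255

1.345

At 12361 K (t = 123.61):
  R = 329.7·(123.61 − 60)^(-0.1332) = 329.7·63.61^(-0.1332) = 329.7·0.57514 = 189.622.
At 2666 K (t = 26.66):
  R = 255 by definition for t ≤ 66.
Gain = 255.000 / 189.622 = 1.3448 → 1.345.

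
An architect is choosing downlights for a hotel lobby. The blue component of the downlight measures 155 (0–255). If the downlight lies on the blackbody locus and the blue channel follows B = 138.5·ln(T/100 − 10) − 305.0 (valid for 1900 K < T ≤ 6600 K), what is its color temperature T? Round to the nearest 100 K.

ln(t − 10) = (155 + 305.0) / 138.5 = 3.3213.
t − 10 = e^3.3213 = 27.696, so t = 37.696.
T = 100·t = 3770 K → 3800 K to the nearest 100 K.

3800 K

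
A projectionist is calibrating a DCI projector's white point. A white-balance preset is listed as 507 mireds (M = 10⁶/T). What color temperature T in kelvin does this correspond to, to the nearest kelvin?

T = 10⁶ / 507 = 1972.39 K → 1972 K.

1972 K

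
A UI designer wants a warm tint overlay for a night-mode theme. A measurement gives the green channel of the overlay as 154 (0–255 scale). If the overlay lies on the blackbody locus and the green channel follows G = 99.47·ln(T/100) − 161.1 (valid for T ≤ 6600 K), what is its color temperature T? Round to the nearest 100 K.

2400 K

ln t = (154 + 161.1) / 99.47 = 3.1678.
t = e^3.1678 = 23.755.
T = 100·t = 2375 K → 2400 K to the nearest 100 K.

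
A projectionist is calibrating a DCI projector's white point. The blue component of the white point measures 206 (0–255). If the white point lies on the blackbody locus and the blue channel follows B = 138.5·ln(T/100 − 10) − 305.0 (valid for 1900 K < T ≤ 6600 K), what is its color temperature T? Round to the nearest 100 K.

5000 K

ln(t − 10) = (206 + 305.0) / 138.5 = 3.6895.
t − 10 = e^3.6895 = 40.026, so t = 50.026.
T = 100·t = 5003 K → 5000 K to the nearest 100 K.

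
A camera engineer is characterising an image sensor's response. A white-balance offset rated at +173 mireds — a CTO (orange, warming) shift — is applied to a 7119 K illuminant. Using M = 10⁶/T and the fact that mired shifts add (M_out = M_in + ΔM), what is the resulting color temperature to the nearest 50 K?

M_in = 10⁶/7119 = 140.47 mireds.
M_out = 140.47 + (+173) = 313.47 mireds.
T_out = 10⁶/313.47 = 3190.1 K → 3200 K.

3200 K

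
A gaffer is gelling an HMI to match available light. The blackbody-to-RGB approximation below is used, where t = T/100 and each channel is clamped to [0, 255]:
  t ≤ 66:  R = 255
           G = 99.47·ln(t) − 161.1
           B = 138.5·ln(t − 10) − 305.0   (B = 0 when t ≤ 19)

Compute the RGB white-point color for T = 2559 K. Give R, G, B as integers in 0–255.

R=255, G=161, B=75

t = 2559/100 = 25.59; the t ≤ 66 branch applies.
R = 255 by definition for t ≤ 66.
G = 99.47·ln 25.59 − 161.1 = 99.47·3.2422 − 161.1 = 161.402.
B = 138.5·ln(25.59 − 10) − 305.0 = 138.5·ln 15.59 − 305.0 = 138.5·2.7466 − 305.0 = 75.408.
Rounded: (255, 161, 75).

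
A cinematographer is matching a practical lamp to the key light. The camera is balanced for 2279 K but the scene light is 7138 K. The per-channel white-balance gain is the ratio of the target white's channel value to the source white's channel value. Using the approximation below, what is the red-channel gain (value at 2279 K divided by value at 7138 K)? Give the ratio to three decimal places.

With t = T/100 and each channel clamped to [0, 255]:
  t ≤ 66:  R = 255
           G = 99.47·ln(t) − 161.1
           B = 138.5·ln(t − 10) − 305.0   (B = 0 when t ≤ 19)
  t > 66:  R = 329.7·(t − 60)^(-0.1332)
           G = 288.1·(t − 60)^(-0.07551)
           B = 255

At 7138 K (t = 71.38):
  R = 329.7·(71.38 − 60)^(-0.1332) = 329.7·11.38^(-0.1332) = 329.7·0.72331 = 238.474.
At 2279 K (t = 22.79):
  R = 255 by definition for t ≤ 66.
Gain = 255.000 / 238.474 = 1.0693 → 1.069.

1.069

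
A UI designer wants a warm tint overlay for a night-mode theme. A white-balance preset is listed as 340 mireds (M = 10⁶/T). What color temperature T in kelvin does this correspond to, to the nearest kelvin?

T = 10⁶ / 340 = 2941.18 K → 2941 K.

2941 K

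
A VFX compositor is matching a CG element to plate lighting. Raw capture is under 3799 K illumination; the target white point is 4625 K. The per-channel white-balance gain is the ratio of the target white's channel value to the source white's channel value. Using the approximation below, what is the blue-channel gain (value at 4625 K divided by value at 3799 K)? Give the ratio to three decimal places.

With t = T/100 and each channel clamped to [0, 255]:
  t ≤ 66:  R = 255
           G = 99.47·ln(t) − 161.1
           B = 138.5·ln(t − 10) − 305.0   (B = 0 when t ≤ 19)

1.229

At 3799 K (t = 37.99):
  B = 138.5·ln(37.99 − 10) − 305.0 = 138.5·ln 27.99 − 305.0 = 138.5·3.3318 − 305.0 = 156.461.
At 4625 K (t = 46.25):
  B = 138.5·ln(46.25 − 10) − 305.0 = 138.5·ln 36.25 − 305.0 = 138.5·3.5904 − 305.0 = 192.276.
Gain = 192.276 / 156.461 = 1.2289 → 1.229.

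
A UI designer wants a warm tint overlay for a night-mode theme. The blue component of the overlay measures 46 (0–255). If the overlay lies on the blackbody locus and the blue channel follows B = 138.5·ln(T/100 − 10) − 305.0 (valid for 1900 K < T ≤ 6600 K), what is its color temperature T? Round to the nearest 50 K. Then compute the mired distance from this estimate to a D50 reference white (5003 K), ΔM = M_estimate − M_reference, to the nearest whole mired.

+245 mireds

ln(t − 10) = (46 + 305.0) / 138.5 = 2.5343.
t − 10 = e^2.5343 = 12.608, so t = 22.608.
T = 100·t = 2261 K → 2250 K to the nearest 50 K.
M_estimate = 10⁶/2250 = 444.44; M_reference = 10⁶/5003 = 199.88.
ΔM = 444.44 − 199.88 = 244.56 → +245 mireds.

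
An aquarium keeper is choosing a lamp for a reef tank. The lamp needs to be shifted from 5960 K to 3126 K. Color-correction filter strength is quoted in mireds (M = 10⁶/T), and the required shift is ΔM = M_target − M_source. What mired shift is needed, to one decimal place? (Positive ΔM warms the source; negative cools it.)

+152.1 mireds

M_source = 10⁶/5960 = 167.785; M_target = 10⁶/3126 = 319.898.
ΔM = 319.898 − 167.785 = 152.112 → +152.1 mireds, a warming shift.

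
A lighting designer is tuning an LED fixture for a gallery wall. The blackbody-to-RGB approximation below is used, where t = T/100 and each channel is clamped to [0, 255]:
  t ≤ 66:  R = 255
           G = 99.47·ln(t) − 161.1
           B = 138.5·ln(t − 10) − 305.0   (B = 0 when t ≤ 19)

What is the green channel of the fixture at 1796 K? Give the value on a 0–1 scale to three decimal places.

t = 1796/100 = 17.96; the t ≤ 66 branch applies.
G = 99.47·ln 17.96 − 161.1 = 99.47·2.8881 − 161.1 = 126.184.
On a 0–1 scale: 126.184/255 = 0.4948 → 0.495.

0.495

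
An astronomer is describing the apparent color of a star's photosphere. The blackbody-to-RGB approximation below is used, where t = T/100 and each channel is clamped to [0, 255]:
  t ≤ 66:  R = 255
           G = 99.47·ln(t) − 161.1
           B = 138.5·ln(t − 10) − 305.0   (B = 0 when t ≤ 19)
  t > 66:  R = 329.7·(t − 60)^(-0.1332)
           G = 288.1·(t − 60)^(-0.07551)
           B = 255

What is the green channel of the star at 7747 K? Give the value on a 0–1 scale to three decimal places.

0.910

t = 7747/100 = 77.47; the t > 66 branch applies.
G = 288.1·(77.47 − 60)^(-0.07551) = 288.1·17.47^(-0.07551) = 288.1·0.80574 = 232.133.
On a 0–1 scale: 232.133/255 = 0.9103 → 0.910.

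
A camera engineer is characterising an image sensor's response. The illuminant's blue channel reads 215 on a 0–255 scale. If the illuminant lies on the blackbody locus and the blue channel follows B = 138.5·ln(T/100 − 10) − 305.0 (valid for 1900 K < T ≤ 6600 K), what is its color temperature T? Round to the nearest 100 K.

5300 K

ln(t − 10) = (215 + 305.0) / 138.5 = 3.7545.
t − 10 = e^3.7545 = 42.713, so t = 52.713.
T = 100·t = 5271 K → 5300 K to the nearest 100 K.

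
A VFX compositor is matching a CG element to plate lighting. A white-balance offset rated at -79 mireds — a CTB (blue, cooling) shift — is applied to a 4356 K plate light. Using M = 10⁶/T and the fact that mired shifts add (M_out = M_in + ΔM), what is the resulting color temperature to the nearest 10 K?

6640 K

M_in = 10⁶/4356 = 229.57 mireds.
M_out = 229.57 + (-79) = 150.57 mireds.
T_out = 10⁶/150.57 = 6641.5 K → 6640 K.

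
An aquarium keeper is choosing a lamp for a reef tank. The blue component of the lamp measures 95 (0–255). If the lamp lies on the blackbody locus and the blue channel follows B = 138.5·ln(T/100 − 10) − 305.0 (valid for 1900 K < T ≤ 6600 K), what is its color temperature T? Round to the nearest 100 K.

ln(t − 10) = (95 + 305.0) / 138.5 = 2.8881.
t − 10 = e^2.8881 = 17.959, so t = 27.959.
T = 100·t = 2796 K → 2800 K to the nearest 100 K.

2800 K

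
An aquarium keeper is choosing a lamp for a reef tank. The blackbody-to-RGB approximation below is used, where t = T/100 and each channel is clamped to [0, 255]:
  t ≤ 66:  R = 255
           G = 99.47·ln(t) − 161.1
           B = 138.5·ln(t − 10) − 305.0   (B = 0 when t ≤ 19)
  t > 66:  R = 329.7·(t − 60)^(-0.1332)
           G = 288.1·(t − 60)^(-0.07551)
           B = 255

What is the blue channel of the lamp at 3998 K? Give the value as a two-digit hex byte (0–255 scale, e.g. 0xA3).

0xA6

t = 3998/100 = 39.98; the t ≤ 66 branch applies.
B = 138.5·ln(39.98 − 10) − 305.0 = 138.5·ln 29.98 − 305.0 = 138.5·3.4005 − 305.0 = 165.973.
Rounded: 166; in hex, 0xA6.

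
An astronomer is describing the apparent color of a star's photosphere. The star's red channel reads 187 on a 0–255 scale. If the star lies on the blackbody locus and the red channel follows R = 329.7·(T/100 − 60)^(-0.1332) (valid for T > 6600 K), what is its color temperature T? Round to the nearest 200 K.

13000 K

(t − 60)^(-0.1332) = 187/329.7 = 0.56718.
t − 60 = 0.56718^(1/-0.1332) = 0.56718^(-7.508) = 70.620, so t = 130.620.
T = 100·t = 13062 K → 13000 K to the nearest 200 K.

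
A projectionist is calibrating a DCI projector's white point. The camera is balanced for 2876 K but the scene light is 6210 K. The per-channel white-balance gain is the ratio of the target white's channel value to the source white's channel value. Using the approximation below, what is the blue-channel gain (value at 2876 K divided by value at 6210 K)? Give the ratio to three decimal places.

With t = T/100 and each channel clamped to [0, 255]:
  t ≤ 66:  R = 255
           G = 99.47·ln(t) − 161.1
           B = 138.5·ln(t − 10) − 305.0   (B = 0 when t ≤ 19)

At 6210 K (t = 62.1):
  B = 138.5·ln(62.1 − 10) − 305.0 = 138.5·ln 52.1 − 305.0 = 138.5·3.9532 − 305.0 = 242.513.
At 2876 K (t = 28.76):
  B = 138.5·ln(28.76 − 10) − 305.0 = 138.5·ln 18.76 − 305.0 = 138.5·2.9317 − 305.0 = 101.044.
Gain = 101.044 / 242.513 = 0.4167 → 0.417.

0.417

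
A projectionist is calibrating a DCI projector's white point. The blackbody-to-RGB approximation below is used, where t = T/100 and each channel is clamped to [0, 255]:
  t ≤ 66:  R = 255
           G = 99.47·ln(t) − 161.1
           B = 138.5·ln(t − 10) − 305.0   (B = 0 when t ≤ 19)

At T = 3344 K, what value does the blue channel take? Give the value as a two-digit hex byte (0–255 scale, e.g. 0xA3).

0x84

t = 3344/100 = 33.44; the t ≤ 66 branch applies.
B = 138.5·ln(33.44 − 10) − 305.0 = 138.5·ln 23.44 − 305.0 = 138.5·3.1544 − 305.0 = 131.890.
Rounded: 132; in hex, 0x84.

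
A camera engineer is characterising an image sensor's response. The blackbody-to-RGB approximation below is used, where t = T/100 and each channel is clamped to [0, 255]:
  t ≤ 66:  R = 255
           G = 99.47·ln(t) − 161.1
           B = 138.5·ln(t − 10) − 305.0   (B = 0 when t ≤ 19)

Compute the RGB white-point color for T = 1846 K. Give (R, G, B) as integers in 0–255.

t = 1846/100 = 18.46; the t ≤ 66 branch applies.
R = 255 by definition for t ≤ 66.
G = 99.47·ln 18.46 − 161.1 = 99.47·2.9156 − 161.1 = 128.915.
t = 18.46 ≤ 19, so B = 0.
Rounded: (255, 129, 0).

(255, 129, 0)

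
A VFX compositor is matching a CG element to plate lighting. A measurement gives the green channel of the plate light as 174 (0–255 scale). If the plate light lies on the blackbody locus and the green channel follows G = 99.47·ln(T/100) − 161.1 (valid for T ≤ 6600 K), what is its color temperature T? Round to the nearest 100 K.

ln t = (174 + 161.1) / 99.47 = 3.3689.
t = e^3.3689 = 29.045.
T = 100·t = 2905 K → 2900 K to the nearest 100 K.

2900 K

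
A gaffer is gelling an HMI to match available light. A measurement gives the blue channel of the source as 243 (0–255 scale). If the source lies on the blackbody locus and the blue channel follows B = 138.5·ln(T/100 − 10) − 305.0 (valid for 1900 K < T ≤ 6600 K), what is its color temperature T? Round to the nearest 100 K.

6200 K

ln(t − 10) = (243 + 305.0) / 138.5 = 3.9567.
t − 10 = e^3.9567 = 52.283, so t = 62.283.
T = 100·t = 6228 K → 6200 K to the nearest 100 K.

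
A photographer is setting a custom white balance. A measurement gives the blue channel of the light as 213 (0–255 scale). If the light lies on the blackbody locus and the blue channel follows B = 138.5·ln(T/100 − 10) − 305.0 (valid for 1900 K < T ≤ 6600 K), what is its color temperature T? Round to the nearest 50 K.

ln(t − 10) = (213 + 305.0) / 138.5 = 3.7401.
t − 10 = e^3.7401 = 42.101, so t = 52.101.
T = 100·t = 5210 K → 5200 K to the nearest 50 K.

5200 K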